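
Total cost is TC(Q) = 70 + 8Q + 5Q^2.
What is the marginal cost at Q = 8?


MC = dTC/dQ = 8 + 2*5*Q
At Q = 8:
MC = 8 + 10*8
MC = 8 + 80 = 88

88


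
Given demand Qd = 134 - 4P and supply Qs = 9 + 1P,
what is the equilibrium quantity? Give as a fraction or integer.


First find equilibrium price:
134 - 4P = 9 + 1P
P* = 125/5 = 25
Then substitute into demand:
Q* = 134 - 4 * 25 = 34

34


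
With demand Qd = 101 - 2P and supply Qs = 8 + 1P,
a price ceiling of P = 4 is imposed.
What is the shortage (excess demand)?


At P = 4:
Qd = 101 - 2*4 = 93
Qs = 8 + 1*4 = 12
Shortage = Qd - Qs = 93 - 12 = 81

81


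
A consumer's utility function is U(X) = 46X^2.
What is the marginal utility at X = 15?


MU = dU/dX = 46*2*X^(2-1)
MU = 92*X^1
At X = 15:
MU = 92 * 15^1
MU = 92 * 15 = 1380

1380


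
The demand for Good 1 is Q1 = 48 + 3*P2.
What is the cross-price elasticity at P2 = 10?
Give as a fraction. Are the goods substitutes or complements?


dQ1/dP2 = 3
At P2 = 10: Q1 = 48 + 3*10 = 78
Exy = (dQ1/dP2)(P2/Q1) = 3 * 10 / 78 = 5/13
Since Exy > 0, the goods are substitutes.

5/13 (substitutes)


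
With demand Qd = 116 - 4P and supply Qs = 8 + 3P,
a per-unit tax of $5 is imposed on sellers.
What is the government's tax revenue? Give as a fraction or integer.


With tax on sellers, new supply: Qs' = 8 + 3(P - 5)
= 3P - 7
New equilibrium quantity:
Q_new = 320/7
Tax revenue = tax * Q_new = 5 * 320/7 = 1600/7

1600/7


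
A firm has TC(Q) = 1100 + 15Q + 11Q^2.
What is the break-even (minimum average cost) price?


AC(Q) = 1100/Q + 15 + 11Q
To minimize: dAC/dQ = -1100/Q^2 + 11 = 0
Q^2 = 1100/11 = 100
Q* = 10
Min AC = 1100/10 + 15 + 11*10
Min AC = 110 + 15 + 110 = 235

235


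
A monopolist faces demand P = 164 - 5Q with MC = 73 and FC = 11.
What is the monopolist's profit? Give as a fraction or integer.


MR = MC: 164 - 10Q = 73
Q* = 91/10
P* = 164 - 5*91/10 = 237/2
Profit = (P* - MC)*Q* - FC
= (237/2 - 73)*91/10 - 11
= 91/2*91/10 - 11
= 8281/20 - 11 = 8061/20

8061/20


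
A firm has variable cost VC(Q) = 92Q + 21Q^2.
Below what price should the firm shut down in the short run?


AVC(Q) = VC(Q)/Q = 92 + 21Q
AVC is increasing in Q, so minimum AVC is at Q -> 0+.
Min AVC = 92
The firm should shut down if P < 92.

92


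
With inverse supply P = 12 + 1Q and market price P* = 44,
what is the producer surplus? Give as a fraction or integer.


Minimum supply price (at Q=0): P_min = 12
Quantity supplied at P* = 44:
Q* = (44 - 12)/1 = 32
PS = (1/2) * Q* * (P* - P_min)
PS = (1/2) * 32 * (44 - 12)
PS = (1/2) * 32 * 32 = 512

512


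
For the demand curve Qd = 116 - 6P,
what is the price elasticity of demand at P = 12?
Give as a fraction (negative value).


dQ/dP = -6
At P = 12: Q = 116 - 6*12 = 44
E = (dQ/dP)(P/Q) = (-6)(12/44) = -18/11

-18/11


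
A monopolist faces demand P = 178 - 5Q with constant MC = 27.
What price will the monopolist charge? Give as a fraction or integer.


MR = 178 - 10Q
Set MR = MC: 178 - 10Q = 27
Q* = 151/10
Substitute into demand:
P* = 178 - 5*151/10 = 205/2

205/2


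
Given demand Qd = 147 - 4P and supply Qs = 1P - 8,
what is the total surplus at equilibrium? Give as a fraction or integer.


Find equilibrium: 147 - 4P = 1P - 8
147 + 8 = 5P
P* = 155/5 = 31
Q* = 1*31 - 8 = 23
Inverse demand: P = 147/4 - Q/4, so P_max = 147/4
Inverse supply: P = 8 + Q/1, so P_min = 8
CS = (1/2) * 23 * (147/4 - 31) = 529/8
PS = (1/2) * 23 * (31 - 8) = 529/2
TS = CS + PS = 529/8 + 529/2 = 2645/8

2645/8


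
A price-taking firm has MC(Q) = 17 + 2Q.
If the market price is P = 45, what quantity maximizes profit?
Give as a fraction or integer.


In perfect competition, profit is maximized where P = MC.
45 = 17 + 2Q
28 = 2Q
Q* = 28/2 = 14

14


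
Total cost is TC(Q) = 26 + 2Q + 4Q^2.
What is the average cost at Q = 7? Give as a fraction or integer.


TC(7) = 26 + 2*7 + 4*7^2
TC(7) = 26 + 14 + 196 = 236
AC = TC/Q = 236/7 = 236/7

236/7


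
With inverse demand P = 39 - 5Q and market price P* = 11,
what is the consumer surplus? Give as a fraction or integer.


Maximum willingness to pay (at Q=0): P_max = 39
Quantity demanded at P* = 11:
Q* = (39 - 11)/5 = 28/5
CS = (1/2) * Q* * (P_max - P*)
CS = (1/2) * 28/5 * (39 - 11)
CS = (1/2) * 28/5 * 28 = 392/5

392/5


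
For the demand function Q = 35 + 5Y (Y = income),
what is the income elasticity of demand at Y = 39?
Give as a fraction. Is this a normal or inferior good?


dQ/dY = 5
At Y = 39: Q = 35 + 5*39 = 230
Ey = (dQ/dY)(Y/Q) = 5 * 39 / 230 = 39/46
Since Ey > 0, this is a normal good.

39/46 (normal good)


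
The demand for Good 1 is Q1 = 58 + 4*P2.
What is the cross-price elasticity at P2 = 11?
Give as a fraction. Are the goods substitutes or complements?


dQ1/dP2 = 4
At P2 = 11: Q1 = 58 + 4*11 = 102
Exy = (dQ1/dP2)(P2/Q1) = 4 * 11 / 102 = 22/51
Since Exy > 0, the goods are substitutes.

22/51 (substitutes)


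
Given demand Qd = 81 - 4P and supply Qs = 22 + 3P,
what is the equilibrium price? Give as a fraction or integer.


At equilibrium, Qd = Qs.
81 - 4P = 22 + 3P
81 - 22 = 4P + 3P
59 = 7P
P* = 59/7 = 59/7

59/7


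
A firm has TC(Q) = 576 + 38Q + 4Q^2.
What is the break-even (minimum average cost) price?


AC(Q) = 576/Q + 38 + 4Q
To minimize: dAC/dQ = -576/Q^2 + 4 = 0
Q^2 = 576/4 = 144
Q* = 12
Min AC = 576/12 + 38 + 4*12
Min AC = 48 + 38 + 48 = 134

134


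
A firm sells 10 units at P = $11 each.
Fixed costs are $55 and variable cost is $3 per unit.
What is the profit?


Total Revenue = P * Q = 11 * 10 = $110
Total Cost = FC + VC*Q = 55 + 3*10 = $85
Profit = TR - TC = 110 - 85 = $25

$25


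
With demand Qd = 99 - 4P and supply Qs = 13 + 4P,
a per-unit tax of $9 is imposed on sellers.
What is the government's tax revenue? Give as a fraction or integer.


With tax on sellers, new supply: Qs' = 13 + 4(P - 9)
= 4P - 23
New equilibrium quantity:
Q_new = 38
Tax revenue = tax * Q_new = 9 * 38 = 342

342


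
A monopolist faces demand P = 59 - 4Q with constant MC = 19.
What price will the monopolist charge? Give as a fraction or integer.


MR = 59 - 8Q
Set MR = MC: 59 - 8Q = 19
Q* = 5
Substitute into demand:
P* = 59 - 4*5 = 39

39


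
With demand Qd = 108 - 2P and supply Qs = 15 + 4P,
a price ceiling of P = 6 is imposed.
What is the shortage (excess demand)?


At P = 6:
Qd = 108 - 2*6 = 96
Qs = 15 + 4*6 = 39
Shortage = Qd - Qs = 96 - 39 = 57

57


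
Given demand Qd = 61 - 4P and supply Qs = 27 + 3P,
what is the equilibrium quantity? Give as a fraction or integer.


First find equilibrium price:
61 - 4P = 27 + 3P
P* = 34/7 = 34/7
Then substitute into demand:
Q* = 61 - 4 * 34/7 = 291/7

291/7


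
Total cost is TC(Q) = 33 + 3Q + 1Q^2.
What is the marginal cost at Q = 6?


MC = dTC/dQ = 3 + 2*1*Q
At Q = 6:
MC = 3 + 2*6
MC = 3 + 12 = 15

15


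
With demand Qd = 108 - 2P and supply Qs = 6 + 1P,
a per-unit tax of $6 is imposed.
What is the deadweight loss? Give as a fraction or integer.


Pre-tax equilibrium quantity: Q* = 40
Post-tax equilibrium quantity: Q_tax = 36
Reduction in quantity: Q* - Q_tax = 4
DWL = (1/2) * tax * (Q* - Q_tax)
DWL = (1/2) * 6 * 4 = 12

12


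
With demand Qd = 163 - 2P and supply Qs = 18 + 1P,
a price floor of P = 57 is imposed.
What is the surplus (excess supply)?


At P = 57:
Qd = 163 - 2*57 = 49
Qs = 18 + 1*57 = 75
Surplus = Qs - Qd = 75 - 49 = 26

26


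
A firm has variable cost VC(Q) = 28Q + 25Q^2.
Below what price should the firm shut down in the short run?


AVC(Q) = VC(Q)/Q = 28 + 25Q
AVC is increasing in Q, so minimum AVC is at Q -> 0+.
Min AVC = 28
The firm should shut down if P < 28.

28


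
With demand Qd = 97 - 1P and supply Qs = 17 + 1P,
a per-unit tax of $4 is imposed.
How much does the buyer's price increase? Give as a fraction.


With a per-unit tax, the buyer's price increase depends on relative slopes.
Supply slope: d = 1, Demand slope: b = 1
Buyer's price increase = d * tax / (b + d)
= 1 * 4 / (1 + 1)
= 4 / 2 = 2

2


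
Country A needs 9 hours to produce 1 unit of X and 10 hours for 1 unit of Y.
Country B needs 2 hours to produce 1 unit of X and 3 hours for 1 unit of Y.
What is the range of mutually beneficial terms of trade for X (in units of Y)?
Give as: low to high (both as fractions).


Opportunity cost of X for Country A = hours_X / hours_Y = 9/10 = 9/10 units of Y
Opportunity cost of X for Country B = hours_X / hours_Y = 2/3 = 2/3 units of Y
Terms of trade must be between the two opportunity costs.
Range: 2/3 to 9/10

2/3 to 9/10


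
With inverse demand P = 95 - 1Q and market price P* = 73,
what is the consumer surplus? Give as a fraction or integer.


Maximum willingness to pay (at Q=0): P_max = 95
Quantity demanded at P* = 73:
Q* = (95 - 73)/1 = 22
CS = (1/2) * Q* * (P_max - P*)
CS = (1/2) * 22 * (95 - 73)
CS = (1/2) * 22 * 22 = 242

242


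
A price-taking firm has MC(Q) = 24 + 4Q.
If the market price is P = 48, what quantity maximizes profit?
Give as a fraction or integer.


In perfect competition, profit is maximized where P = MC.
48 = 24 + 4Q
24 = 4Q
Q* = 24/4 = 6

6


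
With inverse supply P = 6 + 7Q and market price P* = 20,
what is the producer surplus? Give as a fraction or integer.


Minimum supply price (at Q=0): P_min = 6
Quantity supplied at P* = 20:
Q* = (20 - 6)/7 = 2
PS = (1/2) * Q* * (P* - P_min)
PS = (1/2) * 2 * (20 - 6)
PS = (1/2) * 2 * 14 = 14

14


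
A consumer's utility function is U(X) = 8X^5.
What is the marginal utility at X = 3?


MU = dU/dX = 8*5*X^(5-1)
MU = 40*X^4
At X = 3:
MU = 40 * 3^4
MU = 40 * 81 = 3240

3240


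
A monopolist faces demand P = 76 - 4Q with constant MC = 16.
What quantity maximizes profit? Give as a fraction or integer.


TR = P*Q = (76 - 4Q)Q = 76Q - 4Q^2
MR = dTR/dQ = 76 - 8Q
Set MR = MC:
76 - 8Q = 16
60 = 8Q
Q* = 60/8 = 15/2

15/2


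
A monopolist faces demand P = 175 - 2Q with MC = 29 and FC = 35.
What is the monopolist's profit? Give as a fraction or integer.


MR = MC: 175 - 4Q = 29
Q* = 73/2
P* = 175 - 2*73/2 = 102
Profit = (P* - MC)*Q* - FC
= (102 - 29)*73/2 - 35
= 73*73/2 - 35
= 5329/2 - 35 = 5259/2

5259/2


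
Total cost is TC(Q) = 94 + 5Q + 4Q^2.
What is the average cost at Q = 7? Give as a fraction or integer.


TC(7) = 94 + 5*7 + 4*7^2
TC(7) = 94 + 35 + 196 = 325
AC = TC/Q = 325/7 = 325/7

325/7


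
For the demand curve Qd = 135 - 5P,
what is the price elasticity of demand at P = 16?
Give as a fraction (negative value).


dQ/dP = -5
At P = 16: Q = 135 - 5*16 = 55
E = (dQ/dP)(P/Q) = (-5)(16/55) = -16/11

-16/11


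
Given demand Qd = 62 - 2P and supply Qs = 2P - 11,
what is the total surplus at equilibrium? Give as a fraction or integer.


Find equilibrium: 62 - 2P = 2P - 11
62 + 11 = 4P
P* = 73/4 = 73/4
Q* = 2*73/4 - 11 = 51/2
Inverse demand: P = 31 - Q/2, so P_max = 31
Inverse supply: P = 11/2 + Q/2, so P_min = 11/2
CS = (1/2) * 51/2 * (31 - 73/4) = 2601/16
PS = (1/2) * 51/2 * (73/4 - 11/2) = 2601/16
TS = CS + PS = 2601/16 + 2601/16 = 2601/8

2601/8


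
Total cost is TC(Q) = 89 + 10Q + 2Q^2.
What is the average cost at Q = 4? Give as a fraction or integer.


TC(4) = 89 + 10*4 + 2*4^2
TC(4) = 89 + 40 + 32 = 161
AC = TC/Q = 161/4 = 161/4

161/4


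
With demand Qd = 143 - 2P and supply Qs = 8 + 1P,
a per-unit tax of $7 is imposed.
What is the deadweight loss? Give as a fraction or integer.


Pre-tax equilibrium quantity: Q* = 53
Post-tax equilibrium quantity: Q_tax = 145/3
Reduction in quantity: Q* - Q_tax = 14/3
DWL = (1/2) * tax * (Q* - Q_tax)
DWL = (1/2) * 7 * 14/3 = 49/3

49/3


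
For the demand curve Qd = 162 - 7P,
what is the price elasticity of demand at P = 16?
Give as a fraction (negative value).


dQ/dP = -7
At P = 16: Q = 162 - 7*16 = 50
E = (dQ/dP)(P/Q) = (-7)(16/50) = -56/25

-56/25


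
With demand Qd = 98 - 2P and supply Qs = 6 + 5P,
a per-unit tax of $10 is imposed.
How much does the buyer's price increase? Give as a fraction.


With a per-unit tax, the buyer's price increase depends on relative slopes.
Supply slope: d = 5, Demand slope: b = 2
Buyer's price increase = d * tax / (b + d)
= 5 * 10 / (2 + 5)
= 50 / 7 = 50/7

50/7


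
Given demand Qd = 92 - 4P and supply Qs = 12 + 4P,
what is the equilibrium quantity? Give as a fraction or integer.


First find equilibrium price:
92 - 4P = 12 + 4P
P* = 80/8 = 10
Then substitute into demand:
Q* = 92 - 4 * 10 = 52

52


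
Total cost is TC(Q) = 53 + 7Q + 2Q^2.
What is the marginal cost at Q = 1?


MC = dTC/dQ = 7 + 2*2*Q
At Q = 1:
MC = 7 + 4*1
MC = 7 + 4 = 11

11


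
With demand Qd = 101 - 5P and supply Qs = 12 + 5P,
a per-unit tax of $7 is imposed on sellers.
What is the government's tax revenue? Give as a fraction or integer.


With tax on sellers, new supply: Qs' = 12 + 5(P - 7)
= 5P - 23
New equilibrium quantity:
Q_new = 39
Tax revenue = tax * Q_new = 7 * 39 = 273

273


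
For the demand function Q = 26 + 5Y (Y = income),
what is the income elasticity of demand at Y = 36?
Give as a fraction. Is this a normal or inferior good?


dQ/dY = 5
At Y = 36: Q = 26 + 5*36 = 206
Ey = (dQ/dY)(Y/Q) = 5 * 36 / 206 = 90/103
Since Ey > 0, this is a normal good.

90/103 (normal good)


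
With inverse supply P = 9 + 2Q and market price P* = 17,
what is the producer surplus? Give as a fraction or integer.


Minimum supply price (at Q=0): P_min = 9
Quantity supplied at P* = 17:
Q* = (17 - 9)/2 = 4
PS = (1/2) * Q* * (P* - P_min)
PS = (1/2) * 4 * (17 - 9)
PS = (1/2) * 4 * 8 = 16

16


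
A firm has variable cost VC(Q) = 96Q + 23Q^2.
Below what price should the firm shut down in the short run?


AVC(Q) = VC(Q)/Q = 96 + 23Q
AVC is increasing in Q, so minimum AVC is at Q -> 0+.
Min AVC = 96
The firm should shut down if P < 96.

96


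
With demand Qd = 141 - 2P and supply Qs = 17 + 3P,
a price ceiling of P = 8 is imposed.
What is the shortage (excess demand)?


At P = 8:
Qd = 141 - 2*8 = 125
Qs = 17 + 3*8 = 41
Shortage = Qd - Qs = 125 - 41 = 84

84


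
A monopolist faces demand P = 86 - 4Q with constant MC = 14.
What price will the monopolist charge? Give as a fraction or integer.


MR = 86 - 8Q
Set MR = MC: 86 - 8Q = 14
Q* = 9
Substitute into demand:
P* = 86 - 4*9 = 50

50


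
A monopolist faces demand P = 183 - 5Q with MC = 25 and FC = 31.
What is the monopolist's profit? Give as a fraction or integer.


MR = MC: 183 - 10Q = 25
Q* = 79/5
P* = 183 - 5*79/5 = 104
Profit = (P* - MC)*Q* - FC
= (104 - 25)*79/5 - 31
= 79*79/5 - 31
= 6241/5 - 31 = 6086/5

6086/5


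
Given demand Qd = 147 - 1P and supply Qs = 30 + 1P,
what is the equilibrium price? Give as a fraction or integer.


At equilibrium, Qd = Qs.
147 - 1P = 30 + 1P
147 - 30 = 1P + 1P
117 = 2P
P* = 117/2 = 117/2

117/2


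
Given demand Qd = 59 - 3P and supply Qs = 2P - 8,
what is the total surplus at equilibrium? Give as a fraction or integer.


Find equilibrium: 59 - 3P = 2P - 8
59 + 8 = 5P
P* = 67/5 = 67/5
Q* = 2*67/5 - 8 = 94/5
Inverse demand: P = 59/3 - Q/3, so P_max = 59/3
Inverse supply: P = 4 + Q/2, so P_min = 4
CS = (1/2) * 94/5 * (59/3 - 67/5) = 4418/75
PS = (1/2) * 94/5 * (67/5 - 4) = 2209/25
TS = CS + PS = 4418/75 + 2209/25 = 2209/15

2209/15


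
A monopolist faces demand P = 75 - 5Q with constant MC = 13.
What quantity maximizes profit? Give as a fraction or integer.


TR = P*Q = (75 - 5Q)Q = 75Q - 5Q^2
MR = dTR/dQ = 75 - 10Q
Set MR = MC:
75 - 10Q = 13
62 = 10Q
Q* = 62/10 = 31/5

31/5


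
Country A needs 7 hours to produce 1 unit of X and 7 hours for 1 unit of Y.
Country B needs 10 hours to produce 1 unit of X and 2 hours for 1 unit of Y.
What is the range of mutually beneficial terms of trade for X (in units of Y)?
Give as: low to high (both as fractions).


Opportunity cost of X for Country A = hours_X / hours_Y = 7/7 = 1 units of Y
Opportunity cost of X for Country B = hours_X / hours_Y = 10/2 = 5 units of Y
Terms of trade must be between the two opportunity costs.
Range: 1 to 5

1 to 5


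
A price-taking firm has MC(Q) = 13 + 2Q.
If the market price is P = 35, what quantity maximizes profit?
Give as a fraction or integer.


In perfect competition, profit is maximized where P = MC.
35 = 13 + 2Q
22 = 2Q
Q* = 22/2 = 11

11


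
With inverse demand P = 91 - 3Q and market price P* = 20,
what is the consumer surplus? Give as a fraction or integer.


Maximum willingness to pay (at Q=0): P_max = 91
Quantity demanded at P* = 20:
Q* = (91 - 20)/3 = 71/3
CS = (1/2) * Q* * (P_max - P*)
CS = (1/2) * 71/3 * (91 - 20)
CS = (1/2) * 71/3 * 71 = 5041/6

5041/6


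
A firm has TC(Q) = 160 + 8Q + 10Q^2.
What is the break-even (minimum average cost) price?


AC(Q) = 160/Q + 8 + 10Q
To minimize: dAC/dQ = -160/Q^2 + 10 = 0
Q^2 = 160/10 = 16
Q* = 4
Min AC = 160/4 + 8 + 10*4
Min AC = 40 + 8 + 40 = 88

88


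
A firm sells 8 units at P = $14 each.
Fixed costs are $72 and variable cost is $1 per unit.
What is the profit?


Total Revenue = P * Q = 14 * 8 = $112
Total Cost = FC + VC*Q = 72 + 1*8 = $80
Profit = TR - TC = 112 - 80 = $32

$32


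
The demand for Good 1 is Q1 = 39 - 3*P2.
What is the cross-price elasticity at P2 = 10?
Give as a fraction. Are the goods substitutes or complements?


dQ1/dP2 = -3
At P2 = 10: Q1 = 39 - 3*10 = 9
Exy = (dQ1/dP2)(P2/Q1) = -3 * 10 / 9 = -10/3
Since Exy < 0, the goods are complements.

-10/3 (complements)


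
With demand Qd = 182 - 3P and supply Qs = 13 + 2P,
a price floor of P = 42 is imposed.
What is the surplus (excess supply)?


At P = 42:
Qd = 182 - 3*42 = 56
Qs = 13 + 2*42 = 97
Surplus = Qs - Qd = 97 - 56 = 41

41


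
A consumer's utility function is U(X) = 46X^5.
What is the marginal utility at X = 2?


MU = dU/dX = 46*5*X^(5-1)
MU = 230*X^4
At X = 2:
MU = 230 * 2^4
MU = 230 * 16 = 3680

3680


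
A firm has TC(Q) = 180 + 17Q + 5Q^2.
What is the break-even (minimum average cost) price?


AC(Q) = 180/Q + 17 + 5Q
To minimize: dAC/dQ = -180/Q^2 + 5 = 0
Q^2 = 180/5 = 36
Q* = 6
Min AC = 180/6 + 17 + 5*6
Min AC = 30 + 17 + 30 = 77

77


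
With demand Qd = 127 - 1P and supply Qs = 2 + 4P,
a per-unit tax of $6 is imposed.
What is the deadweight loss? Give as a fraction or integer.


Pre-tax equilibrium quantity: Q* = 102
Post-tax equilibrium quantity: Q_tax = 486/5
Reduction in quantity: Q* - Q_tax = 24/5
DWL = (1/2) * tax * (Q* - Q_tax)
DWL = (1/2) * 6 * 24/5 = 72/5

72/5


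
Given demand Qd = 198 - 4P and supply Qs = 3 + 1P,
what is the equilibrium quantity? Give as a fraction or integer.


First find equilibrium price:
198 - 4P = 3 + 1P
P* = 195/5 = 39
Then substitute into demand:
Q* = 198 - 4 * 39 = 42

42


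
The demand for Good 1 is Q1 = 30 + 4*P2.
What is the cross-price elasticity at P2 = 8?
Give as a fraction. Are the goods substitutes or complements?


dQ1/dP2 = 4
At P2 = 8: Q1 = 30 + 4*8 = 62
Exy = (dQ1/dP2)(P2/Q1) = 4 * 8 / 62 = 16/31
Since Exy > 0, the goods are substitutes.

16/31 (substitutes)


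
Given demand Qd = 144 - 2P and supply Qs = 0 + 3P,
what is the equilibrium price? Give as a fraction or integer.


At equilibrium, Qd = Qs.
144 - 2P = 0 + 3P
144 - 0 = 2P + 3P
144 = 5P
P* = 144/5 = 144/5

144/5


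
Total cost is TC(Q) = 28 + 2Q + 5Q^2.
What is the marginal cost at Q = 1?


MC = dTC/dQ = 2 + 2*5*Q
At Q = 1:
MC = 2 + 10*1
MC = 2 + 10 = 12

12


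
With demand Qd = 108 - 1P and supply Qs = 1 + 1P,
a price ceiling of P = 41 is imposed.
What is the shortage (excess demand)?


At P = 41:
Qd = 108 - 1*41 = 67
Qs = 1 + 1*41 = 42
Shortage = Qd - Qs = 67 - 42 = 25

25


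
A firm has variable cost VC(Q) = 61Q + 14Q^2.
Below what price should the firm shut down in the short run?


AVC(Q) = VC(Q)/Q = 61 + 14Q
AVC is increasing in Q, so minimum AVC is at Q -> 0+.
Min AVC = 61
The firm should shut down if P < 61.

61


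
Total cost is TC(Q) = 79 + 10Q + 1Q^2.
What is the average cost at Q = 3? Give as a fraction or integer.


TC(3) = 79 + 10*3 + 1*3^2
TC(3) = 79 + 30 + 9 = 118
AC = TC/Q = 118/3 = 118/3

118/3


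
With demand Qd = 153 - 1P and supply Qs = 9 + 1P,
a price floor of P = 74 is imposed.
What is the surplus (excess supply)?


At P = 74:
Qd = 153 - 1*74 = 79
Qs = 9 + 1*74 = 83
Surplus = Qs - Qd = 83 - 79 = 4

4


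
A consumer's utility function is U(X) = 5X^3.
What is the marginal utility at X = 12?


MU = dU/dX = 5*3*X^(3-1)
MU = 15*X^2
At X = 12:
MU = 15 * 12^2
MU = 15 * 144 = 2160

2160


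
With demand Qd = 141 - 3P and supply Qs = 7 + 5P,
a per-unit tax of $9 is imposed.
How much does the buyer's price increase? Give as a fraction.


With a per-unit tax, the buyer's price increase depends on relative slopes.
Supply slope: d = 5, Demand slope: b = 3
Buyer's price increase = d * tax / (b + d)
= 5 * 9 / (3 + 5)
= 45 / 8 = 45/8

45/8


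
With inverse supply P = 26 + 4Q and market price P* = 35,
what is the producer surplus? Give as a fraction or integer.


Minimum supply price (at Q=0): P_min = 26
Quantity supplied at P* = 35:
Q* = (35 - 26)/4 = 9/4
PS = (1/2) * Q* * (P* - P_min)
PS = (1/2) * 9/4 * (35 - 26)
PS = (1/2) * 9/4 * 9 = 81/8

81/8


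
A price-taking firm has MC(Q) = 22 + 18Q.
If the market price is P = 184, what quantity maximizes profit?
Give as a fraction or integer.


In perfect competition, profit is maximized where P = MC.
184 = 22 + 18Q
162 = 18Q
Q* = 162/18 = 9

9


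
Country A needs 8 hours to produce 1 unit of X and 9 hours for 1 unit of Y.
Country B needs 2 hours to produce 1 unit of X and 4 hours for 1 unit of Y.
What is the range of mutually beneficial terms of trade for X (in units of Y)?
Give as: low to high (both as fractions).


Opportunity cost of X for Country A = hours_X / hours_Y = 8/9 = 8/9 units of Y
Opportunity cost of X for Country B = hours_X / hours_Y = 2/4 = 1/2 units of Y
Terms of trade must be between the two opportunity costs.
Range: 1/2 to 8/9

1/2 to 8/9


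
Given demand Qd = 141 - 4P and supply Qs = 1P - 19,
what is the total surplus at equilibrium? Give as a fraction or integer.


Find equilibrium: 141 - 4P = 1P - 19
141 + 19 = 5P
P* = 160/5 = 32
Q* = 1*32 - 19 = 13
Inverse demand: P = 141/4 - Q/4, so P_max = 141/4
Inverse supply: P = 19 + Q/1, so P_min = 19
CS = (1/2) * 13 * (141/4 - 32) = 169/8
PS = (1/2) * 13 * (32 - 19) = 169/2
TS = CS + PS = 169/8 + 169/2 = 845/8

845/8


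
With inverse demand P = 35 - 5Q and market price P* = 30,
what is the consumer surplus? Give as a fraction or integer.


Maximum willingness to pay (at Q=0): P_max = 35
Quantity demanded at P* = 30:
Q* = (35 - 30)/5 = 1
CS = (1/2) * Q* * (P_max - P*)
CS = (1/2) * 1 * (35 - 30)
CS = (1/2) * 1 * 5 = 5/2

5/2


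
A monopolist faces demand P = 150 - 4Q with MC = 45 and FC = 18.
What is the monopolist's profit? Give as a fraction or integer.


MR = MC: 150 - 8Q = 45
Q* = 105/8
P* = 150 - 4*105/8 = 195/2
Profit = (P* - MC)*Q* - FC
= (195/2 - 45)*105/8 - 18
= 105/2*105/8 - 18
= 11025/16 - 18 = 10737/16

10737/16


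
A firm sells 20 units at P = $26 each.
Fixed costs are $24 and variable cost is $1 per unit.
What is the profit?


Total Revenue = P * Q = 26 * 20 = $520
Total Cost = FC + VC*Q = 24 + 1*20 = $44
Profit = TR - TC = 520 - 44 = $476

$476


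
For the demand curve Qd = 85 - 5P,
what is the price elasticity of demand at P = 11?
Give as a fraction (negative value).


dQ/dP = -5
At P = 11: Q = 85 - 5*11 = 30
E = (dQ/dP)(P/Q) = (-5)(11/30) = -11/6

-11/6


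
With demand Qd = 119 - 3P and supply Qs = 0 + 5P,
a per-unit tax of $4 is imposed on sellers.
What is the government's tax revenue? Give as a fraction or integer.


With tax on sellers, new supply: Qs' = 0 + 5(P - 4)
= 5P - 20
New equilibrium quantity:
Q_new = 535/8
Tax revenue = tax * Q_new = 4 * 535/8 = 535/2

535/2


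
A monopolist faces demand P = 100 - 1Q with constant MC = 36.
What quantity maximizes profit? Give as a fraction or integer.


TR = P*Q = (100 - 1Q)Q = 100Q - 1Q^2
MR = dTR/dQ = 100 - 2Q
Set MR = MC:
100 - 2Q = 36
64 = 2Q
Q* = 64/2 = 32

32


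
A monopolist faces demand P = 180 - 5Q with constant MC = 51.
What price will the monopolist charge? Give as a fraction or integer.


MR = 180 - 10Q
Set MR = MC: 180 - 10Q = 51
Q* = 129/10
Substitute into demand:
P* = 180 - 5*129/10 = 231/2

231/2


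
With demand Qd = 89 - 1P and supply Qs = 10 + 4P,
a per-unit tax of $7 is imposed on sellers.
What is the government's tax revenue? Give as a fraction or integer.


With tax on sellers, new supply: Qs' = 10 + 4(P - 7)
= 4P - 18
New equilibrium quantity:
Q_new = 338/5
Tax revenue = tax * Q_new = 7 * 338/5 = 2366/5

2366/5


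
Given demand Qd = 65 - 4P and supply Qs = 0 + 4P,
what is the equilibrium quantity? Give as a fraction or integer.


First find equilibrium price:
65 - 4P = 0 + 4P
P* = 65/8 = 65/8
Then substitute into demand:
Q* = 65 - 4 * 65/8 = 65/2

65/2


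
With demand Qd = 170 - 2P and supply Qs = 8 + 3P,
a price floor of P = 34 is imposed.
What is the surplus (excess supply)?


At P = 34:
Qd = 170 - 2*34 = 102
Qs = 8 + 3*34 = 110
Surplus = Qs - Qd = 110 - 102 = 8

8


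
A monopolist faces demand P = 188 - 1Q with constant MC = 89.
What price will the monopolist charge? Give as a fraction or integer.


MR = 188 - 2Q
Set MR = MC: 188 - 2Q = 89
Q* = 99/2
Substitute into demand:
P* = 188 - 1*99/2 = 277/2

277/2


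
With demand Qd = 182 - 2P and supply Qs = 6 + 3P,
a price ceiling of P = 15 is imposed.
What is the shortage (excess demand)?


At P = 15:
Qd = 182 - 2*15 = 152
Qs = 6 + 3*15 = 51
Shortage = Qd - Qs = 152 - 51 = 101

101


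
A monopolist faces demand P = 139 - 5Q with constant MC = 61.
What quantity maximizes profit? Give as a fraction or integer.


TR = P*Q = (139 - 5Q)Q = 139Q - 5Q^2
MR = dTR/dQ = 139 - 10Q
Set MR = MC:
139 - 10Q = 61
78 = 10Q
Q* = 78/10 = 39/5

39/5


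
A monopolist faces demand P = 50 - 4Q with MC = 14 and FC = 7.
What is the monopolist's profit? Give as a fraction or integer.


MR = MC: 50 - 8Q = 14
Q* = 9/2
P* = 50 - 4*9/2 = 32
Profit = (P* - MC)*Q* - FC
= (32 - 14)*9/2 - 7
= 18*9/2 - 7
= 81 - 7 = 74

74


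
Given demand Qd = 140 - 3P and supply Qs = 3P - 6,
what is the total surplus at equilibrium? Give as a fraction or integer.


Find equilibrium: 140 - 3P = 3P - 6
140 + 6 = 6P
P* = 146/6 = 73/3
Q* = 3*73/3 - 6 = 67
Inverse demand: P = 140/3 - Q/3, so P_max = 140/3
Inverse supply: P = 2 + Q/3, so P_min = 2
CS = (1/2) * 67 * (140/3 - 73/3) = 4489/6
PS = (1/2) * 67 * (73/3 - 2) = 4489/6
TS = CS + PS = 4489/6 + 4489/6 = 4489/3

4489/3


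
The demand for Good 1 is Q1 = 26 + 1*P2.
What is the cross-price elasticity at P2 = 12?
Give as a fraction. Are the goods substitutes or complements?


dQ1/dP2 = 1
At P2 = 12: Q1 = 26 + 1*12 = 38
Exy = (dQ1/dP2)(P2/Q1) = 1 * 12 / 38 = 6/19
Since Exy > 0, the goods are substitutes.

6/19 (substitutes)


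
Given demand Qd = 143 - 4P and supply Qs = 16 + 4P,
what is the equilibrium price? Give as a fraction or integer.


At equilibrium, Qd = Qs.
143 - 4P = 16 + 4P
143 - 16 = 4P + 4P
127 = 8P
P* = 127/8 = 127/8

127/8


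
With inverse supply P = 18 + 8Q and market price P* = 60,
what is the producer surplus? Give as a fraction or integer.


Minimum supply price (at Q=0): P_min = 18
Quantity supplied at P* = 60:
Q* = (60 - 18)/8 = 21/4
PS = (1/2) * Q* * (P* - P_min)
PS = (1/2) * 21/4 * (60 - 18)
PS = (1/2) * 21/4 * 42 = 441/4

441/4


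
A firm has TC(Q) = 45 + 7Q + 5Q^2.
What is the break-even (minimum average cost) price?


AC(Q) = 45/Q + 7 + 5Q
To minimize: dAC/dQ = -45/Q^2 + 5 = 0
Q^2 = 45/5 = 9
Q* = 3
Min AC = 45/3 + 7 + 5*3
Min AC = 15 + 7 + 15 = 37

37


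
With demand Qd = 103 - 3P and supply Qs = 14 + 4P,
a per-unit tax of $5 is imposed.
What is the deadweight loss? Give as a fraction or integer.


Pre-tax equilibrium quantity: Q* = 454/7
Post-tax equilibrium quantity: Q_tax = 394/7
Reduction in quantity: Q* - Q_tax = 60/7
DWL = (1/2) * tax * (Q* - Q_tax)
DWL = (1/2) * 5 * 60/7 = 150/7

150/7


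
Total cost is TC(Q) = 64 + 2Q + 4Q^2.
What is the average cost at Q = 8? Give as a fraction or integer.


TC(8) = 64 + 2*8 + 4*8^2
TC(8) = 64 + 16 + 256 = 336
AC = TC/Q = 336/8 = 42

42


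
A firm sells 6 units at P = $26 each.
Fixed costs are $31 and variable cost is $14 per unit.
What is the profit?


Total Revenue = P * Q = 26 * 6 = $156
Total Cost = FC + VC*Q = 31 + 14*6 = $115
Profit = TR - TC = 156 - 115 = $41

$41


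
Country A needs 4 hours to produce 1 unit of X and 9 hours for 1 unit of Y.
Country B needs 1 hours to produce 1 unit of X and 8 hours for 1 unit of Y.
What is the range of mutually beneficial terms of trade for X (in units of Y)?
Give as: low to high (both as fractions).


Opportunity cost of X for Country A = hours_X / hours_Y = 4/9 = 4/9 units of Y
Opportunity cost of X for Country B = hours_X / hours_Y = 1/8 = 1/8 units of Y
Terms of trade must be between the two opportunity costs.
Range: 1/8 to 4/9

1/8 to 4/9


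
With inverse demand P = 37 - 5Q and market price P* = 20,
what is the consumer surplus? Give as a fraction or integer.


Maximum willingness to pay (at Q=0): P_max = 37
Quantity demanded at P* = 20:
Q* = (37 - 20)/5 = 17/5
CS = (1/2) * Q* * (P_max - P*)
CS = (1/2) * 17/5 * (37 - 20)
CS = (1/2) * 17/5 * 17 = 289/10

289/10


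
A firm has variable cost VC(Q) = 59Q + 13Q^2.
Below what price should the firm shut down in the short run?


AVC(Q) = VC(Q)/Q = 59 + 13Q
AVC is increasing in Q, so minimum AVC is at Q -> 0+.
Min AVC = 59
The firm should shut down if P < 59.

59


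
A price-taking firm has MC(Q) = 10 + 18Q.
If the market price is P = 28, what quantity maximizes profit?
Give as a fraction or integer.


In perfect competition, profit is maximized where P = MC.
28 = 10 + 18Q
18 = 18Q
Q* = 18/18 = 1

1


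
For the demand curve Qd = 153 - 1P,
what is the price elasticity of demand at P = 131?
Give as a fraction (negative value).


dQ/dP = -1
At P = 131: Q = 153 - 1*131 = 22
E = (dQ/dP)(P/Q) = (-1)(131/22) = -131/22

-131/22


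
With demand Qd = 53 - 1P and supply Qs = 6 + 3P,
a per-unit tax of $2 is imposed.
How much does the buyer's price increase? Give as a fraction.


With a per-unit tax, the buyer's price increase depends on relative slopes.
Supply slope: d = 3, Demand slope: b = 1
Buyer's price increase = d * tax / (b + d)
= 3 * 2 / (1 + 3)
= 6 / 4 = 3/2

3/2


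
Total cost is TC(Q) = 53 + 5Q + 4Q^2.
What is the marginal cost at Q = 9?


MC = dTC/dQ = 5 + 2*4*Q
At Q = 9:
MC = 5 + 8*9
MC = 5 + 72 = 77

77


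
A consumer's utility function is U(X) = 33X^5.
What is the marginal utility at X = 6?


MU = dU/dX = 33*5*X^(5-1)
MU = 165*X^4
At X = 6:
MU = 165 * 6^4
MU = 165 * 1296 = 213840

213840


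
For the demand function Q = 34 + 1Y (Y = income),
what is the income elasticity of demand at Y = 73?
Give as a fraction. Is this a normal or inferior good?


dQ/dY = 1
At Y = 73: Q = 34 + 1*73 = 107
Ey = (dQ/dY)(Y/Q) = 1 * 73 / 107 = 73/107
Since Ey > 0, this is a normal good.

73/107 (normal good)


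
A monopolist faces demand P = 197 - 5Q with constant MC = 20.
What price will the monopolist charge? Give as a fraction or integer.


MR = 197 - 10Q
Set MR = MC: 197 - 10Q = 20
Q* = 177/10
Substitute into demand:
P* = 197 - 5*177/10 = 217/2

217/2


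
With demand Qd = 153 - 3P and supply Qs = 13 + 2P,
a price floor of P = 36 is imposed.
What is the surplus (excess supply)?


At P = 36:
Qd = 153 - 3*36 = 45
Qs = 13 + 2*36 = 85
Surplus = Qs - Qd = 85 - 45 = 40

40


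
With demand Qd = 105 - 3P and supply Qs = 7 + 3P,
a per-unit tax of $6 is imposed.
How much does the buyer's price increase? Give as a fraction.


With a per-unit tax, the buyer's price increase depends on relative slopes.
Supply slope: d = 3, Demand slope: b = 3
Buyer's price increase = d * tax / (b + d)
= 3 * 6 / (3 + 3)
= 18 / 6 = 3

3


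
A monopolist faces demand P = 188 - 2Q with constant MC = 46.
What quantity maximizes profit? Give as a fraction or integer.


TR = P*Q = (188 - 2Q)Q = 188Q - 2Q^2
MR = dTR/dQ = 188 - 4Q
Set MR = MC:
188 - 4Q = 46
142 = 4Q
Q* = 142/4 = 71/2

71/2


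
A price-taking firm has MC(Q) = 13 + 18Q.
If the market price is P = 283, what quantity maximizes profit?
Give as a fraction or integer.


In perfect competition, profit is maximized where P = MC.
283 = 13 + 18Q
270 = 18Q
Q* = 270/18 = 15

15


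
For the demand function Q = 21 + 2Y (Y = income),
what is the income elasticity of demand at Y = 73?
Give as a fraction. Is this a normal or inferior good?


dQ/dY = 2
At Y = 73: Q = 21 + 2*73 = 167
Ey = (dQ/dY)(Y/Q) = 2 * 73 / 167 = 146/167
Since Ey > 0, this is a normal good.

146/167 (normal good)


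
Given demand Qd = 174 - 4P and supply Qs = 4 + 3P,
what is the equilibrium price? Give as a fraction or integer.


At equilibrium, Qd = Qs.
174 - 4P = 4 + 3P
174 - 4 = 4P + 3P
170 = 7P
P* = 170/7 = 170/7

170/7


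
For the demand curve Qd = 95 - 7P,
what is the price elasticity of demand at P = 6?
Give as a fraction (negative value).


dQ/dP = -7
At P = 6: Q = 95 - 7*6 = 53
E = (dQ/dP)(P/Q) = (-7)(6/53) = -42/53

-42/53


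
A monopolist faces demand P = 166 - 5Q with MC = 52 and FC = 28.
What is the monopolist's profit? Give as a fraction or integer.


MR = MC: 166 - 10Q = 52
Q* = 57/5
P* = 166 - 5*57/5 = 109
Profit = (P* - MC)*Q* - FC
= (109 - 52)*57/5 - 28
= 57*57/5 - 28
= 3249/5 - 28 = 3109/5

3109/5


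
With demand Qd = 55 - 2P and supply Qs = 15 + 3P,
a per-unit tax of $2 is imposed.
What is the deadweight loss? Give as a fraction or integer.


Pre-tax equilibrium quantity: Q* = 39
Post-tax equilibrium quantity: Q_tax = 183/5
Reduction in quantity: Q* - Q_tax = 12/5
DWL = (1/2) * tax * (Q* - Q_tax)
DWL = (1/2) * 2 * 12/5 = 12/5

12/5


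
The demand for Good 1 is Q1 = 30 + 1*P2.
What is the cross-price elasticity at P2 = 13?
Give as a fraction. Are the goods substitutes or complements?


dQ1/dP2 = 1
At P2 = 13: Q1 = 30 + 1*13 = 43
Exy = (dQ1/dP2)(P2/Q1) = 1 * 13 / 43 = 13/43
Since Exy > 0, the goods are substitutes.

13/43 (substitutes)


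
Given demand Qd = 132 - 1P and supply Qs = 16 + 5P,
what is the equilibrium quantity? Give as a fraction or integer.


First find equilibrium price:
132 - 1P = 16 + 5P
P* = 116/6 = 58/3
Then substitute into demand:
Q* = 132 - 1 * 58/3 = 338/3

338/3


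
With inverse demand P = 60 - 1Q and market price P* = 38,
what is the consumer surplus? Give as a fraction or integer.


Maximum willingness to pay (at Q=0): P_max = 60
Quantity demanded at P* = 38:
Q* = (60 - 38)/1 = 22
CS = (1/2) * Q* * (P_max - P*)
CS = (1/2) * 22 * (60 - 38)
CS = (1/2) * 22 * 22 = 242

242


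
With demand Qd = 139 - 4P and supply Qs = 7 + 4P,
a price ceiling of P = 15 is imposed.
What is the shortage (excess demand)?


At P = 15:
Qd = 139 - 4*15 = 79
Qs = 7 + 4*15 = 67
Shortage = Qd - Qs = 79 - 67 = 12

12


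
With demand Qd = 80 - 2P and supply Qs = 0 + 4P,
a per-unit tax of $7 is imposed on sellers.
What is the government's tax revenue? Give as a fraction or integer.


With tax on sellers, new supply: Qs' = 0 + 4(P - 7)
= 4P - 28
New equilibrium quantity:
Q_new = 44
Tax revenue = tax * Q_new = 7 * 44 = 308

308


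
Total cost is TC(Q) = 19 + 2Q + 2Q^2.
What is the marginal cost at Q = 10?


MC = dTC/dQ = 2 + 2*2*Q
At Q = 10:
MC = 2 + 4*10
MC = 2 + 40 = 42

42


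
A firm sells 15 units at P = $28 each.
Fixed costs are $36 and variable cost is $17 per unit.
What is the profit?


Total Revenue = P * Q = 28 * 15 = $420
Total Cost = FC + VC*Q = 36 + 17*15 = $291
Profit = TR - TC = 420 - 291 = $129

$129


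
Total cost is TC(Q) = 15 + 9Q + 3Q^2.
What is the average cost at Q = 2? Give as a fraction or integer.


TC(2) = 15 + 9*2 + 3*2^2
TC(2) = 15 + 18 + 12 = 45
AC = TC/Q = 45/2 = 45/2

45/2


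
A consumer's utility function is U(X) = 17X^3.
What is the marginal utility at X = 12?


MU = dU/dX = 17*3*X^(3-1)
MU = 51*X^2
At X = 12:
MU = 51 * 12^2
MU = 51 * 144 = 7344

7344


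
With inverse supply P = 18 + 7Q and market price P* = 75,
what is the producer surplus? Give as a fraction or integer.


Minimum supply price (at Q=0): P_min = 18
Quantity supplied at P* = 75:
Q* = (75 - 18)/7 = 57/7
PS = (1/2) * Q* * (P* - P_min)
PS = (1/2) * 57/7 * (75 - 18)
PS = (1/2) * 57/7 * 57 = 3249/14

3249/14


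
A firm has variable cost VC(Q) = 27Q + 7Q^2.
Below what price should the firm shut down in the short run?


AVC(Q) = VC(Q)/Q = 27 + 7Q
AVC is increasing in Q, so minimum AVC is at Q -> 0+.
Min AVC = 27
The firm should shut down if P < 27.

27


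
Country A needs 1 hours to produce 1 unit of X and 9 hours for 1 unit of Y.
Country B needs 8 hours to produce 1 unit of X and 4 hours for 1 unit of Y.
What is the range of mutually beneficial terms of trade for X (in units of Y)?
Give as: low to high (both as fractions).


Opportunity cost of X for Country A = hours_X / hours_Y = 1/9 = 1/9 units of Y
Opportunity cost of X for Country B = hours_X / hours_Y = 8/4 = 2 units of Y
Terms of trade must be between the two opportunity costs.
Range: 1/9 to 2

1/9 to 2


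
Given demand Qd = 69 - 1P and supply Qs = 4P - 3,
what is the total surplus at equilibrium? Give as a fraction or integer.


Find equilibrium: 69 - 1P = 4P - 3
69 + 3 = 5P
P* = 72/5 = 72/5
Q* = 4*72/5 - 3 = 273/5
Inverse demand: P = 69 - Q/1, so P_max = 69
Inverse supply: P = 3/4 + Q/4, so P_min = 3/4
CS = (1/2) * 273/5 * (69 - 72/5) = 74529/50
PS = (1/2) * 273/5 * (72/5 - 3/4) = 74529/200
TS = CS + PS = 74529/50 + 74529/200 = 74529/40

74529/40


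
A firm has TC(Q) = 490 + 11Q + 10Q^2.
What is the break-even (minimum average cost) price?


AC(Q) = 490/Q + 11 + 10Q
To minimize: dAC/dQ = -490/Q^2 + 10 = 0
Q^2 = 490/10 = 49
Q* = 7
Min AC = 490/7 + 11 + 10*7
Min AC = 70 + 11 + 70 = 151

151


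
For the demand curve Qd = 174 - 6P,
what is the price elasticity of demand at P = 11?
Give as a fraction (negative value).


dQ/dP = -6
At P = 11: Q = 174 - 6*11 = 108
E = (dQ/dP)(P/Q) = (-6)(11/108) = -11/18

-11/18


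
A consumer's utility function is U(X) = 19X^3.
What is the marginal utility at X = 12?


MU = dU/dX = 19*3*X^(3-1)
MU = 57*X^2
At X = 12:
MU = 57 * 12^2
MU = 57 * 144 = 8208

8208


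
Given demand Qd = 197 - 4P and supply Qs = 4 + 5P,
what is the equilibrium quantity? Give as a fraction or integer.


First find equilibrium price:
197 - 4P = 4 + 5P
P* = 193/9 = 193/9
Then substitute into demand:
Q* = 197 - 4 * 193/9 = 1001/9

1001/9


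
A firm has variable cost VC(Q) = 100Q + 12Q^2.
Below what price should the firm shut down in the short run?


AVC(Q) = VC(Q)/Q = 100 + 12Q
AVC is increasing in Q, so minimum AVC is at Q -> 0+.
Min AVC = 100
The firm should shut down if P < 100.

100


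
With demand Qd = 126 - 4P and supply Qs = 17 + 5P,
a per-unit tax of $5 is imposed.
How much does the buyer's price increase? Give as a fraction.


With a per-unit tax, the buyer's price increase depends on relative slopes.
Supply slope: d = 5, Demand slope: b = 4
Buyer's price increase = d * tax / (b + d)
= 5 * 5 / (4 + 5)
= 25 / 9 = 25/9

25/9


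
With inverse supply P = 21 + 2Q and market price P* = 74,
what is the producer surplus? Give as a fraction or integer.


Minimum supply price (at Q=0): P_min = 21
Quantity supplied at P* = 74:
Q* = (74 - 21)/2 = 53/2
PS = (1/2) * Q* * (P* - P_min)
PS = (1/2) * 53/2 * (74 - 21)
PS = (1/2) * 53/2 * 53 = 2809/4

2809/4


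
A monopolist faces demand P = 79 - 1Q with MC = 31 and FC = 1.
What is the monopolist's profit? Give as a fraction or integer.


MR = MC: 79 - 2Q = 31
Q* = 24
P* = 79 - 1*24 = 55
Profit = (P* - MC)*Q* - FC
= (55 - 31)*24 - 1
= 24*24 - 1
= 576 - 1 = 575

575


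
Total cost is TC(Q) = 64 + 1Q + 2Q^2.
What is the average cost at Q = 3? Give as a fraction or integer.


TC(3) = 64 + 1*3 + 2*3^2
TC(3) = 64 + 3 + 18 = 85
AC = TC/Q = 85/3 = 85/3

85/3
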